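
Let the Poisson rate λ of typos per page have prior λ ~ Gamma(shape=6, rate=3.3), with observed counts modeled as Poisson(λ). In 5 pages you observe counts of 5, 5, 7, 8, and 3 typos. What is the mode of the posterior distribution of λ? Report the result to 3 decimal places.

λ̂_MAP = 3.976

Σxᵢ = 5+5+7+8+3 = 28, with n = 5.
Posterior ∝ λ^5e^(−3.3λ) · λ^28e^(−5λ) = λ^33e^(−8.3λ), i.e. Gamma(shape=34, rate=8.3).
The mode of a Gamma(a, b) with a ≥ 1 (shape–rate) is (a−1)/b = 33/8.3 ≈ 3.976.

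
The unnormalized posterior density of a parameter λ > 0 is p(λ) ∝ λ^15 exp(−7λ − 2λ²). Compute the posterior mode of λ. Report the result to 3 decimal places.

ℓ'(λ) = 15/λ − 7 − 4λ. Setting this to zero and multiplying by λ: 4λ² + 7λ − 15 = 0.
λ = (−7 + √(7² + 4·4·15)) / (2·4) = (−7 + √289) / 8 = (−7 + 17)/8 = 5/4.
ℓ''(λ) = −15/λ² − 4 < 0, confirming a maximum.

λ̂_MAP = 1.250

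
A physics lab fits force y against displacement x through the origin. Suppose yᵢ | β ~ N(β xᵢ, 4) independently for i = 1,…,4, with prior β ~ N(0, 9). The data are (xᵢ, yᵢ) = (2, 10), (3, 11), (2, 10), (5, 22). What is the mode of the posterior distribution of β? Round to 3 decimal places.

β̂_MAP = 4.312

log p(β | y) = −Σ(yᵢ − βxᵢ)²/(2·4) − β²/(2·9) + const.
Setting the derivative to zero: Σxᵢ(yᵢ − βxᵢ)/4 − β/9 = 0, so β = Σxᵢyᵢ / (Σxᵢ² + σ²/τ²).
Σxᵢyᵢ = 2·10 + 3·11 + 2·10 + 5·22 = 183; Σxᵢ² = 42; σ²/τ² = 4/9.
β̂_MAP = 183 / (42 + 4/9) = 183/(382/9) = 1647/382 ≈ 4.312.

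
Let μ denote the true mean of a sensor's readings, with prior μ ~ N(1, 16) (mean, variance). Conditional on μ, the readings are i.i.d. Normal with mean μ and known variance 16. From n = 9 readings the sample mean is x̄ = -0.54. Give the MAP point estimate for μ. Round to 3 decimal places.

μ̂_MAP = -0.386

n = 9, x̄ = -0.54.
For a Normal prior and Normal likelihood with known variance, the posterior is Normal; its mode equals its mean, the precision-weighted average.
Prior precision 1/σ₀² = 1/16 = 0.0625; data precision n/σ² = 9/16 = 0.5625.
μ̂ = (0.0625·1 + 0.5625·(-0.54)) / (0.0625 + 0.5625) = (-0.24125)/0.625 = -0.386.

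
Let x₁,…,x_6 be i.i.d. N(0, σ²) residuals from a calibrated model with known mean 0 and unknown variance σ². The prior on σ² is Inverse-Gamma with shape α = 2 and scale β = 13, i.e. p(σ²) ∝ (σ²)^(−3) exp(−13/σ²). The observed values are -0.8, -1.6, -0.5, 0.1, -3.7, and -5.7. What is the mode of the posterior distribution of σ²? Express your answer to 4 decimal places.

Sum of squared deviations about the known mean: SS = (-0.8−0)² + (-1.6−0)² + (-0.5−0)² + (0.1−0)² + (-3.7−0)² + (-5.7−0)² = 49.64.
The Normal likelihood contributes (σ²)^(−n/2) exp(−SS/(2σ²)), so the posterior is Inverse-Gamma(α + n/2, β + SS/2) = Inverse-Gamma(5, 37.82).
The mode of Inverse-Gamma(a, b) is b/(a+1) = 37.82/6 ≈ 6.3033.

σ̂²_MAP = 6.3033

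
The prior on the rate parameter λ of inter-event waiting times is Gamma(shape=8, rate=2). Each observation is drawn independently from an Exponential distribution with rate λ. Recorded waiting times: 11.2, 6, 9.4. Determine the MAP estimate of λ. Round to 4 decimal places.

λ̂_MAP = 0.3497

The Exponential(rate=λ) likelihood is ∝ λ^n e^(−λΣtᵢ). Here n = 3 and Σtᵢ = 11.2 + 6 + 9.4 = 26.6.
Posterior ∝ λ^7e^(−2λ) · λ^3e^(−26.6λ) = λ^10e^(−28.6λ), i.e. Gamma(11, 28.6).
Mode = (a−1)/b = 10/28.6 ≈ 0.3497.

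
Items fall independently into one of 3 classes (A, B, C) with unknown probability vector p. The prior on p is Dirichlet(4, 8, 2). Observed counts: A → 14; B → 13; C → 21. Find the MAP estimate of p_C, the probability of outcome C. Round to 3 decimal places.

MAP estimate of p_C = 0.373

The posterior is Dirichlet(αᵢ + nᵢ) = Dirichlet(18, 21, 23).
For a Dirichlet(a₁,…,a_K) with all aᵢ > 1, the mode has j-th component (aⱼ − 1)/(Σaᵢ − K).
Here Σaᵢ = 62 and K = 3, so p_C = (23 − 1)/(62 − 3) = 22/59 ≈ 0.373.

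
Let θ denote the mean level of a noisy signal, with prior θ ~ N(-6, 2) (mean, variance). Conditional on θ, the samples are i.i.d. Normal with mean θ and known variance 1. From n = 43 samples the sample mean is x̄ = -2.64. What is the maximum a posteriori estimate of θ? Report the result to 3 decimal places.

θ̂_MAP = -2.679

n = 43, x̄ = -2.64.
For a Normal prior and Normal likelihood with known variance, the posterior is Normal; its mode equals its mean, the precision-weighted average.
Prior precision 1/σ₀² = 1/2 = 0.5; data precision n/σ² = 43/1 = 43.
θ̂ = (0.5·(-6) + 43·(-2.64)) / (0.5 + 43) = (-116.52)/43.5 = -1942/725 ≈ -2.679.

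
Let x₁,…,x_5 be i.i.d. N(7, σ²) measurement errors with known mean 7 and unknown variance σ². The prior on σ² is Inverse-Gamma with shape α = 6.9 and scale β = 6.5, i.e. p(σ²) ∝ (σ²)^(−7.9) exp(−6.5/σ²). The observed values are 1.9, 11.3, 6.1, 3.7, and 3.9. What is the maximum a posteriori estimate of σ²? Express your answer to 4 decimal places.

Sum of squared deviations about the known mean: SS = (1.9−7)² + (11.3−7)² + (6.1−7)² + (3.7−7)² + (3.9−7)² = 65.81.
The Normal likelihood contributes (σ²)^(−n/2) exp(−SS/(2σ²)), so the posterior is Inverse-Gamma(α + n/2, β + SS/2) = Inverse-Gamma(9.4, 39.405).
The mode of Inverse-Gamma(a, b) is b/(a+1) = 39.405/10.4 ≈ 3.7889.

σ̂²_MAP = 3.7889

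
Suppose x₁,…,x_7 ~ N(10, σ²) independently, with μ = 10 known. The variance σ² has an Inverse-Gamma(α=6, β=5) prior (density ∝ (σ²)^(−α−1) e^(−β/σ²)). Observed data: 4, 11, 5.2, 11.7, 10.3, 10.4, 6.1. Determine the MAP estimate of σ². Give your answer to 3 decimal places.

σ̂²_MAP = 4.209

Sum of squared deviations about the known mean: SS = (4−10)² + (11−10)² + (5.2−10)² + (11.7−10)² + (10.3−10)² + (10.4−10)² + (6.1−10)² = 78.39.
The Normal likelihood contributes (σ²)^(−n/2) exp(−SS/(2σ²)), so the posterior is Inverse-Gamma(α + n/2, β + SS/2) = Inverse-Gamma(9.5, 44.195).
The mode of Inverse-Gamma(a, b) is b/(a+1) = 44.195/10.5 ≈ 4.209.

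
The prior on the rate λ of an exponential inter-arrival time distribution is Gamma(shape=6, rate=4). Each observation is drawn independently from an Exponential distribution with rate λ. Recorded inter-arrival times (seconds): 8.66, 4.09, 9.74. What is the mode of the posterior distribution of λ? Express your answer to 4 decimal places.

λ̂_MAP = 0.3020

The Exponential(rate=λ) likelihood is ∝ λ^n e^(−λΣtᵢ). Here n = 3 and Σtᵢ = 8.66 + 4.09 + 9.74 = 22.49.
Posterior ∝ λ^5e^(−4λ) · λ^3e^(−22.49λ) = λ^8e^(−26.49λ), i.e. Gamma(9, 26.49).
Mode = (a−1)/b = 8/26.49 ≈ 0.3020.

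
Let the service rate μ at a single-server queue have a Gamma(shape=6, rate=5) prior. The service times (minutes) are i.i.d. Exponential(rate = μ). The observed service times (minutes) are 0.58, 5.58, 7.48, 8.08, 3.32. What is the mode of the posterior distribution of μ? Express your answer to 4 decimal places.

The Exponential(rate=μ) likelihood is ∝ μ^n e^(−μΣtᵢ). Here n = 5 and Σtᵢ = 0.58 + 5.58 + 7.48 + 8.08 + 3.32 = 25.04.
Posterior ∝ μ^5e^(−5μ) · μ^5e^(−25.04μ) = μ^10e^(−30.04μ), i.e. Gamma(11, 30.04).
Mode = (a−1)/b = 10/30.04 ≈ 0.3329.

μ̂_MAP = 0.3329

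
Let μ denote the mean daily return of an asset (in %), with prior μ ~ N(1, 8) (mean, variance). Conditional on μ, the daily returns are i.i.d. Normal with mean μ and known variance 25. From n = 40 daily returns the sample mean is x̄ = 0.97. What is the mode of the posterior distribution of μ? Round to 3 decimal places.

n = 40, x̄ = 0.97.
For a Normal prior and Normal likelihood with known variance, the posterior is Normal; its mode equals its mean, the precision-weighted average.
Prior precision 1/σ₀² = 1/8 = 0.125; data precision n/σ² = 40/25 = 1.6.
μ̂ = (0.125·1 + 1.6·0.97) / (0.125 + 1.6) = 1.677/1.725 = 559/575 ≈ 0.972.

μ̂_MAP = 0.972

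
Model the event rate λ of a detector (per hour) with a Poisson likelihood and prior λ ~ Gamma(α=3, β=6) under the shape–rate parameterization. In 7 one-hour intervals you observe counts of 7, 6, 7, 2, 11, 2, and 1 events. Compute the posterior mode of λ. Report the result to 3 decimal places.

λ̂_MAP = 2.923

Σxᵢ = 7+6+7+2+11+2+1 = 36, with n = 7.
Posterior ∝ λ^2e^(−6λ) · λ^36e^(−7λ) = λ^38e^(−13λ), i.e. Gamma(shape=39, rate=13).
The mode of a Gamma(a, b) with a ≥ 1 (shape–rate) is (a−1)/b = 38/13 ≈ 2.923.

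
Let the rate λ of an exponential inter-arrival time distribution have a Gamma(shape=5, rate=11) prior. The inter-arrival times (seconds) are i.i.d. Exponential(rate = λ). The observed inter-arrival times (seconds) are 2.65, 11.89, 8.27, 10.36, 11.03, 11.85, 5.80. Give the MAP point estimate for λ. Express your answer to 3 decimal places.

The Exponential(rate=λ) likelihood is ∝ λ^n e^(−λΣtᵢ). Here n = 7 and Σtᵢ = 2.65 + 11.89 + 8.27 + 10.36 + 11.03 + 11.85 + 5.80 = 61.85.
Posterior ∝ λ^4e^(−11λ) · λ^7e^(−61.85λ) = λ^11e^(−72.85λ), i.e. Gamma(12, 72.85).
Mode = (a−1)/b = 11/72.85 ≈ 0.151.

λ̂_MAP = 0.151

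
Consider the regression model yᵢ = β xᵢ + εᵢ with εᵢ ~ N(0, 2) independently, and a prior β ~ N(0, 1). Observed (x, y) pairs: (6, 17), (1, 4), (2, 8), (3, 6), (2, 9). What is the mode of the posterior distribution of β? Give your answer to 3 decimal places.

β̂_MAP = 2.821

log p(β | y) = −Σ(yᵢ − βxᵢ)²/(2·2) − β²/(2·1) + const.
Setting the derivative to zero: Σxᵢ(yᵢ − βxᵢ)/2 − β/1 = 0, so β = Σxᵢyᵢ / (Σxᵢ² + σ²/τ²).
Σxᵢyᵢ = 6·17 + 1·4 + 2·8 + 3·6 + 2·9 = 158; Σxᵢ² = 54; σ²/τ² = 2.
β̂_MAP = 158 / (54 + 2) = 158/56 ≈ 2.821.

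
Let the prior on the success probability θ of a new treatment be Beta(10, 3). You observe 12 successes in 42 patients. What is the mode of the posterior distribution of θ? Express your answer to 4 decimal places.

Prior: Beta(10, 3).
Data: 12 successes in 42 trials. The binomial likelihood contributes θ^12(1−θ)^30, so the posterior is Beta(10+12, 3+30) = Beta(22, 33).
For Beta(a, b) with a, b > 1 the mode is (a−1)/(a+b−2) = 21/53 ≈ 0.3962.

θ̂_MAP = 0.3962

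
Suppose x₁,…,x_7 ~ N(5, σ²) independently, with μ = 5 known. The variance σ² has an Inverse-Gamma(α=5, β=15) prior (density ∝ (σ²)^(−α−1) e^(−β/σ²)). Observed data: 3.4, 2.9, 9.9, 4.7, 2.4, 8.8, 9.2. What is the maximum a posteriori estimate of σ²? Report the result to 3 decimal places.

σ̂²_MAP = 5.258

Sum of squared deviations about the known mean: SS = (3.4−5)² + (2.9−5)² + (9.9−5)² + (4.7−5)² + (2.4−5)² + (8.8−5)² + (9.2−5)² = 69.91.
The Normal likelihood contributes (σ²)^(−n/2) exp(−SS/(2σ²)), so the posterior is Inverse-Gamma(α + n/2, β + SS/2) = Inverse-Gamma(8.5, 49.955).
The mode of Inverse-Gamma(a, b) is b/(a+1) = 49.955/9.5 ≈ 5.258.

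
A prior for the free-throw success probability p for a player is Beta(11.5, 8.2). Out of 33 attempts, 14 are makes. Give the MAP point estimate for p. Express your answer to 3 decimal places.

Prior: Beta(11.5, 8.2).
Data: 14 successes in 33 trials. The binomial likelihood contributes p^14(1−p)^19, so the posterior is Beta(11.5+14, 8.2+19) = Beta(25.5, 27.2).
For Beta(a, b) with a, b > 1 the mode is (a−1)/(a+b−2) = 24.5/50.7 ≈ 0.483.

p̂_MAP = 0.483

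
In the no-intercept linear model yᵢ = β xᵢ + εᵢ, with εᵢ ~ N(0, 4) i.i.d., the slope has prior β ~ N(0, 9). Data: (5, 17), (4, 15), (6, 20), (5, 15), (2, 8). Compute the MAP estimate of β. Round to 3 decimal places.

β̂_MAP = 3.344

log p(β | y) = −Σ(yᵢ − βxᵢ)²/(2·4) − β²/(2·9) + const.
Setting the derivative to zero: Σxᵢ(yᵢ − βxᵢ)/4 − β/9 = 0, so β = Σxᵢyᵢ / (Σxᵢ² + σ²/τ²).
Σxᵢyᵢ = 5·17 + 4·15 + 6·20 + 5·15 + 2·8 = 356; Σxᵢ² = 106; σ²/τ² = 4/9.
β̂_MAP = 356 / (106 + 4/9) = 356/(958/9) = 1602/479 ≈ 3.344.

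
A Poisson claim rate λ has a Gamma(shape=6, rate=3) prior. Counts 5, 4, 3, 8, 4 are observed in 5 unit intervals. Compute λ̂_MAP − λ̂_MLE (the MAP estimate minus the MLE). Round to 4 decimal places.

MAP − MLE = -1.1750

Σxᵢ = 24. Posterior is Gamma(30, 8); MAP = (30−1)/8 = 29/8 ≈ 3.62500.
MLE = x̄ = 24/5 ≈ 4.80000.
Difference = 29/8 − 24/5 = -47/40 ≈ -1.1750.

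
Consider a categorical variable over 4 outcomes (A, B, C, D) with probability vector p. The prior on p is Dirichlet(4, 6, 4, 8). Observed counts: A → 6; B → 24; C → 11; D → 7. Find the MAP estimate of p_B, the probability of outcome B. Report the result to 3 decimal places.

The posterior is Dirichlet(αᵢ + nᵢ) = Dirichlet(10, 30, 15, 15).
For a Dirichlet(a₁,…,a_K) with all aᵢ > 1, the mode has j-th component (aⱼ − 1)/(Σaᵢ − K).
Here Σaᵢ = 70 and K = 4, so p_B = (30 − 1)/(70 − 4) = 29/66 ≈ 0.439.

MAP estimate of p_B = 0.439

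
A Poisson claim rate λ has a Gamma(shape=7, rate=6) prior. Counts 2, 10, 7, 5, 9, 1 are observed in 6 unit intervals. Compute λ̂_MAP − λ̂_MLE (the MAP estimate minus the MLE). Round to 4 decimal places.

Σxᵢ = 34. Posterior is Gamma(41, 12); MAP = (41−1)/12 = 40/12 ≈ 3.33333.
MLE = x̄ = 34/6 ≈ 5.66667.
Difference = 40/12 − 34/6 = -7/3 ≈ -2.3333.

MAP − MLE = -2.3333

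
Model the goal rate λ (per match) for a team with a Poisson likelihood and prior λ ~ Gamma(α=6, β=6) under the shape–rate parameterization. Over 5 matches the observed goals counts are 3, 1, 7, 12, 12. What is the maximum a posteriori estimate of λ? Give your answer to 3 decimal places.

λ̂_MAP = 3.636

Σxᵢ = 3+1+7+12+12 = 35, with n = 5.
Posterior ∝ λ^5e^(−6λ) · λ^35e^(−5λ) = λ^40e^(−11λ), i.e. Gamma(shape=41, rate=11).
The mode of a Gamma(a, b) with a ≥ 1 (shape–rate) is (a−1)/b = 40/11 ≈ 3.636.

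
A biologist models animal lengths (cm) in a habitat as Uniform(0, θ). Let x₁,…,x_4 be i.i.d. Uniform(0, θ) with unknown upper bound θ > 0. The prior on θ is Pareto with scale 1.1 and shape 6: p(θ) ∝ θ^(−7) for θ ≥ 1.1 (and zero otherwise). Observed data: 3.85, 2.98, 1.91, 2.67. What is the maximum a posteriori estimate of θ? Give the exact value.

The Uniform(0, θ) likelihood is θ^(−n) for θ ≥ max(xᵢ), zero otherwise. Here max(xᵢ) = 3.85.
Posterior ∝ θ^(−7) · θ^(−4) = θ^(−11) on θ ≥ max(1.1, 3.85) = 3.85.
This density is strictly decreasing in θ, so the posterior mode lies at the lower boundary of the support.

θ̂_MAP = 3.85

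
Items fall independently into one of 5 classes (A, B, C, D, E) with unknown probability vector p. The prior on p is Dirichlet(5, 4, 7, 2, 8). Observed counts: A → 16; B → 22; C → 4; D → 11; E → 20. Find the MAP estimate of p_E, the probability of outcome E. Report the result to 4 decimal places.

MAP estimate of p_E = 0.2872

The posterior is Dirichlet(αᵢ + nᵢ) = Dirichlet(21, 26, 11, 13, 28).
For a Dirichlet(a₁,…,a_K) with all aᵢ > 1, the mode has j-th component (aⱼ − 1)/(Σaᵢ − K).
Here Σaᵢ = 99 and K = 5, so p_E = (28 − 1)/(99 − 5) = 27/94 ≈ 0.2872.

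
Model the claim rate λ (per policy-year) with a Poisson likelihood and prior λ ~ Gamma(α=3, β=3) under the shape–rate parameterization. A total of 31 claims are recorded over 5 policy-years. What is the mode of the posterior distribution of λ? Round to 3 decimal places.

λ̂_MAP = 4.125

Σxᵢ = 31, n = 5.
Posterior ∝ λ^2e^(−3λ) · λ^31e^(−5λ) = λ^33e^(−8λ), i.e. Gamma(shape=34, rate=8).
The mode of a Gamma(a, b) with a ≥ 1 (shape–rate) is (a−1)/b = 33/8 ≈ 4.125.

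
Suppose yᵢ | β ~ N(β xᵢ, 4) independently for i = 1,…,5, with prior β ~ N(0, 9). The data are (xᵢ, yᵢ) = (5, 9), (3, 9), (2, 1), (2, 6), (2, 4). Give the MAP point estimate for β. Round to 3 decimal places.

log p(β | y) = −Σ(yᵢ − βxᵢ)²/(2·4) − β²/(2·9) + const.
Setting the derivative to zero: Σxᵢ(yᵢ − βxᵢ)/4 − β/9 = 0, so β = Σxᵢyᵢ / (Σxᵢ² + σ²/τ²).
Σxᵢyᵢ = 5·9 + 3·9 + 2·1 + 2·6 + 2·4 = 94; Σxᵢ² = 46; σ²/τ² = 4/9.
β̂_MAP = 94 / (46 + 4/9) = 94/(418/9) = 423/209 ≈ 2.024.

β̂_MAP = 2.024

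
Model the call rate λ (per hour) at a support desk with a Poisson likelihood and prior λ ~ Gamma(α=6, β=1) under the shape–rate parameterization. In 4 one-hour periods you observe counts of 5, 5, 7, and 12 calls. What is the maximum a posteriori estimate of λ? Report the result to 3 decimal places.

λ̂_MAP = 6.800

Σxᵢ = 5+5+7+12 = 29, with n = 4.
Posterior ∝ λ^5e^(−1λ) · λ^29e^(−4λ) = λ^34e^(−5λ), i.e. Gamma(shape=35, rate=5).
The mode of a Gamma(a, b) with a ≥ 1 (shape–rate) is (a−1)/b = 34/5 ≈ 6.800.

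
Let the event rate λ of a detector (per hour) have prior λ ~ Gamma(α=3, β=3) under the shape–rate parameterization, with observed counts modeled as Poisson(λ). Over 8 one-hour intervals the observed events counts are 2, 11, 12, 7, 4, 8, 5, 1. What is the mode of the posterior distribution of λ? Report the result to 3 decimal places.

Σxᵢ = 2+11+12+7+4+8+5+1 = 50, with n = 8.
Posterior ∝ λ^2e^(−3λ) · λ^50e^(−8λ) = λ^52e^(−11λ), i.e. Gamma(shape=53, rate=11).
The mode of a Gamma(a, b) with a ≥ 1 (shape–rate) is (a−1)/b = 52/11 ≈ 4.727.

λ̂_MAP = 4.727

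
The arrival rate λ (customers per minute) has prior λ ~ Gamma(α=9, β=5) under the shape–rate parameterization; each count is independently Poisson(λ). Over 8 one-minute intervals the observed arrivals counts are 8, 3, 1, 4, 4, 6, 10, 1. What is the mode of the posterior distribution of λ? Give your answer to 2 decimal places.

Σxᵢ = 8+3+1+4+4+6+10+1 = 37, with n = 8.
Posterior ∝ λ^8e^(−5λ) · λ^37e^(−8λ) = λ^45e^(−13λ), i.e. Gamma(shape=46, rate=13).
The mode of a Gamma(a, b) with a ≥ 1 (shape–rate) is (a−1)/b = 45/13 ≈ 3.46.

λ̂_MAP = 3.46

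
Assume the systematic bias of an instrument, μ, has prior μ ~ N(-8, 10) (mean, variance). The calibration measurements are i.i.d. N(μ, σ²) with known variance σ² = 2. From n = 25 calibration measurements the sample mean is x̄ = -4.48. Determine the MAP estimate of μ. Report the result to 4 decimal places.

n = 25, x̄ = -4.48.
For a Normal prior and Normal likelihood with known variance, the posterior is Normal; its mode equals its mean, the precision-weighted average.
Prior precision 1/σ₀² = 1/10 = 0.1; data precision n/σ² = 25/2 = 12.5.
μ̂ = (0.1·(-8) + 12.5·(-4.48)) / (0.1 + 12.5) = (-56.8)/12.6 = -284/63 ≈ -4.5079.

μ̂_MAP = -4.5079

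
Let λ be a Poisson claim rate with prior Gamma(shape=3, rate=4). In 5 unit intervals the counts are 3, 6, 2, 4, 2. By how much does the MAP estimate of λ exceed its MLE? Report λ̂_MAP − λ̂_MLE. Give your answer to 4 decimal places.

Σxᵢ = 17. Posterior is Gamma(20, 9); MAP = (20−1)/9 = 19/9 ≈ 2.11111.
MLE = x̄ = 17/5 ≈ 3.40000.
Difference = 19/9 − 17/5 = -58/45 ≈ -1.2889.

MAP − MLE = -1.2889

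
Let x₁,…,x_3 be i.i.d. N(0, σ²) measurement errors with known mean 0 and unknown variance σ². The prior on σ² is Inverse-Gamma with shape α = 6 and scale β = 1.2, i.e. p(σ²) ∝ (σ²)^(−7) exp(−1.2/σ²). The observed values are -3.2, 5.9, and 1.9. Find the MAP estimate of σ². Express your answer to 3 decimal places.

Sum of squared deviations about the known mean: SS = (-3.2−0)² + (5.9−0)² + (1.9−0)² = 48.66.
The Normal likelihood contributes (σ²)^(−n/2) exp(−SS/(2σ²)), so the posterior is Inverse-Gamma(α + n/2, β + SS/2) = Inverse-Gamma(7.5, 25.53).
The mode of Inverse-Gamma(a, b) is b/(a+1) = 25.53/8.5 ≈ 3.004.

σ̂²_MAP = 3.004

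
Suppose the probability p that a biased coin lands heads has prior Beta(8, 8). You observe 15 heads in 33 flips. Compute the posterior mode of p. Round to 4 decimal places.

Prior: Beta(8, 8).
Data: 15 successes in 33 trials. The binomial likelihood contributes p^15(1−p)^18, so the posterior is Beta(8+15, 8+18) = Beta(23, 26).
For Beta(a, b) with a, b > 1 the mode is (a−1)/(a+b−2) = 22/47 ≈ 0.4681.

p̂_MAP = 0.4681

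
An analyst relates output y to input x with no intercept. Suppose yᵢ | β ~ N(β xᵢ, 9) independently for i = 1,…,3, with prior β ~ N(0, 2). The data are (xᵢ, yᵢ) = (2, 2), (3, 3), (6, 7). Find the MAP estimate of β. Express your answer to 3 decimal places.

log p(β | y) = −Σ(yᵢ − βxᵢ)²/(2·9) − β²/(2·2) + const.
Setting the derivative to zero: Σxᵢ(yᵢ − βxᵢ)/9 − β/2 = 0, so β = Σxᵢyᵢ / (Σxᵢ² + σ²/τ²).
Σxᵢyᵢ = 2·2 + 3·3 + 6·7 = 55; Σxᵢ² = 49; σ²/τ² = 4.5.
β̂_MAP = 55 / (49 + 4.5) = 55/53.5 ≈ 1.028.

β̂_MAP = 1.028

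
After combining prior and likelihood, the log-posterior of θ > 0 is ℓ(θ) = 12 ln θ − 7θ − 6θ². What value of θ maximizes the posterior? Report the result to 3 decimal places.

θ̂_MAP = 0.750

ℓ'(θ) = 12/θ − 7 − 12θ. Setting this to zero and multiplying by θ: 12θ² + 7θ − 12 = 0.
θ = (−7 + √(7² + 4·12·12)) / (2·12) = (−7 + √625) / 24 = (−7 + 25)/24 = 3/4.
ℓ''(θ) = −12/θ² − 12 < 0, confirming a maximum.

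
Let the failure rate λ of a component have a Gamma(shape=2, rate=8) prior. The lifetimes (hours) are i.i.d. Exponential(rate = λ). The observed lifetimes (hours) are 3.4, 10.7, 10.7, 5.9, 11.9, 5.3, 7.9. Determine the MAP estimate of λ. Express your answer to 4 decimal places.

λ̂_MAP = 0.1254

The Exponential(rate=λ) likelihood is ∝ λ^n e^(−λΣtᵢ). Here n = 7 and Σtᵢ = 3.4 + 10.7 + 10.7 + 5.9 + 11.9 + 5.3 + 7.9 = 55.8.
Posterior ∝ λe^(−8λ) · λ^7e^(−55.8λ) = λ^8e^(−63.8λ), i.e. Gamma(9, 63.8).
Mode = (a−1)/b = 8/63.8 ≈ 0.1254.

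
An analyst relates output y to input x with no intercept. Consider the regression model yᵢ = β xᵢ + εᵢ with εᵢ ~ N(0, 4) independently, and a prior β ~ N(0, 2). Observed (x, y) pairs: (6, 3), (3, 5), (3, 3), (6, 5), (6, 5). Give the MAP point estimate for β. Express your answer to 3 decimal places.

log p(β | y) = −Σ(yᵢ − βxᵢ)²/(2·4) − β²/(2·2) + const.
Setting the derivative to zero: Σxᵢ(yᵢ − βxᵢ)/4 − β/2 = 0, so β = Σxᵢyᵢ / (Σxᵢ² + σ²/τ²).
Σxᵢyᵢ = 6·3 + 3·5 + 3·3 + 6·5 + 6·5 = 102; Σxᵢ² = 126; σ²/τ² = 2.
β̂_MAP = 102 / (126 + 2) = 102/128 ≈ 0.797.

β̂_MAP = 0.797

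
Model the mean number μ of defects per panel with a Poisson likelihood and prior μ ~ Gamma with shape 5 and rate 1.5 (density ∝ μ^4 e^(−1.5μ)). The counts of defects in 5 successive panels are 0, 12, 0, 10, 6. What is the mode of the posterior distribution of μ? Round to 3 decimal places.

Σxᵢ = 0+12+0+10+6 = 28, with n = 5.
Posterior ∝ μ^4e^(−1.5μ) · μ^28e^(−5μ) = μ^32e^(−6.5μ), i.e. Gamma(shape=33, rate=6.5).
The mode of a Gamma(a, b) with a ≥ 1 (shape–rate) is (a−1)/b = 32/6.5 ≈ 4.923.

μ̂_MAP = 4.923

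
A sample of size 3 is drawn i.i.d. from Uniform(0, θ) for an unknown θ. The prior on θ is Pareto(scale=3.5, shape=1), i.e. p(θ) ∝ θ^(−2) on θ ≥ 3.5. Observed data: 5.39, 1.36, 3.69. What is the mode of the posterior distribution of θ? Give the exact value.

The Uniform(0, θ) likelihood is θ^(−n) for θ ≥ max(xᵢ), zero otherwise. Here max(xᵢ) = 5.39.
Posterior ∝ θ^(−2) · θ^(−3) = θ^(−5) on θ ≥ max(3.5, 5.39) = 5.39.
This density is strictly decreasing in θ, so the posterior mode lies at the lower boundary of the support.

θ̂_MAP = 5.39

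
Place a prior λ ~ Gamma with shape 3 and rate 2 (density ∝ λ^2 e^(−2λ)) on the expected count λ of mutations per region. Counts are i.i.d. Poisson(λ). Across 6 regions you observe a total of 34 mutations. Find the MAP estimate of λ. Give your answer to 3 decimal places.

Σxᵢ = 34, n = 6.
Posterior ∝ λ^2e^(−2λ) · λ^34e^(−6λ) = λ^36e^(−8λ), i.e. Gamma(shape=37, rate=8).
The mode of a Gamma(a, b) with a ≥ 1 (shape–rate) is (a−1)/b = 36/8 ≈ 4.500.

λ̂_MAP = 4.500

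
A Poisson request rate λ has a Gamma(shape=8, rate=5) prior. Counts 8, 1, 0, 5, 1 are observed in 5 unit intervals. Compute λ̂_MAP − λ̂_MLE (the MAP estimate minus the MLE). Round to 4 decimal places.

MAP − MLE = -0.8000

Σxᵢ = 15. Posterior is Gamma(23, 10); MAP = (23−1)/10 = 22/10 ≈ 2.20000.
MLE = x̄ = 15/5 ≈ 3.00000.
Difference = 22/10 − 15/5 = -4/5 ≈ -0.8000.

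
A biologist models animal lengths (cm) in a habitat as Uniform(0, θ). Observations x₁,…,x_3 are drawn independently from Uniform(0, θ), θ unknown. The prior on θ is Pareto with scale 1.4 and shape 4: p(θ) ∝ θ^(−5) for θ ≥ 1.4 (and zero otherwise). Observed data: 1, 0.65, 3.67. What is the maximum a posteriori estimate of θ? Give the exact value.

θ̂_MAP = 3.67

The Uniform(0, θ) likelihood is θ^(−n) for θ ≥ max(xᵢ), zero otherwise. Here max(xᵢ) = 3.67.
Posterior ∝ θ^(−5) · θ^(−3) = θ^(−8) on θ ≥ max(1.4, 3.67) = 3.67.
This density is strictly decreasing in θ, so the posterior mode lies at the lower boundary of the support.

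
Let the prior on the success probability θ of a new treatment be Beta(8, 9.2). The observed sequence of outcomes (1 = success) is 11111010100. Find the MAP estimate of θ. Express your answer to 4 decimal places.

Prior: Beta(8, 9.2).
Data: 7 successes in 11 trials (from the sequence). The binomial likelihood contributes θ^7(1−θ)^4, so the posterior is Beta(8+7, 9.2+4) = Beta(15, 13.2).
For Beta(a, b) with a, b > 1 the mode is (a−1)/(a+b−2) = 14/26.2 ≈ 0.5344.

θ̂_MAP = 0.5344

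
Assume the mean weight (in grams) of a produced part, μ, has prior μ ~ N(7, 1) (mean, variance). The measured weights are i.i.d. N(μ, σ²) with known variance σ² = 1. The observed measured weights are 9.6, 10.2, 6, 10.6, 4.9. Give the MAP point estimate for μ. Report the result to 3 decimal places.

n = 5; x̄ = (9.6 + 10.2 + 6 + 10.6 + 4.9)/5 = 41.3/5 = 8.26.
For a Normal prior and Normal likelihood with known variance, the posterior is Normal; its mode equals its mean, the precision-weighted average.
Prior precision 1/σ₀² = 1/1 = 1; data precision n/σ² = 5/1 = 5.
μ̂ = (1·7 + 5·8.26) / (1 + 5) = 48.3/6 = 8.050.

μ̂_MAP = 8.050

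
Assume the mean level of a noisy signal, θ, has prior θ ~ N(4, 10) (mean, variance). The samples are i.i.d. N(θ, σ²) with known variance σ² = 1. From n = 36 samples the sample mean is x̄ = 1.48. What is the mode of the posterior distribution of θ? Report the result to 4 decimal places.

n = 36, x̄ = 1.48.
For a Normal prior and Normal likelihood with known variance, the posterior is Normal; its mode equals its mean, the precision-weighted average.
Prior precision 1/σ₀² = 1/10 = 0.1; data precision n/σ² = 36/1 = 36.
θ̂ = (0.1·4 + 36·1.48) / (0.1 + 36) = 53.68/36.1 = 2684/1805 ≈ 1.4870.

θ̂_MAP = 1.4870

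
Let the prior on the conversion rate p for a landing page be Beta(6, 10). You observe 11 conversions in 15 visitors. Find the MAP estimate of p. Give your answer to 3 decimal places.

Prior: Beta(6, 10).
Data: 11 successes in 15 trials. The binomial likelihood contributes p^11(1−p)^4, so the posterior is Beta(6+11, 10+4) = Beta(17, 14).
For Beta(a, b) with a, b > 1 the mode is (a−1)/(a+b−2) = 16/29 ≈ 0.552.

p̂_MAP = 0.552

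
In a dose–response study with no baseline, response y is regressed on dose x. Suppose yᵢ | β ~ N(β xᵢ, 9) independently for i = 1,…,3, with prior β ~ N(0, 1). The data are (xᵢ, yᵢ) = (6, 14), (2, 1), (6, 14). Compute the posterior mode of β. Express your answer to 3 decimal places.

β̂_MAP = 2.000

log p(β | y) = −Σ(yᵢ − βxᵢ)²/(2·9) − β²/(2·1) + const.
Setting the derivative to zero: Σxᵢ(yᵢ − βxᵢ)/9 − β/1 = 0, so β = Σxᵢyᵢ / (Σxᵢ² + σ²/τ²).
Σxᵢyᵢ = 6·14 + 2·1 + 6·14 = 170; Σxᵢ² = 76; σ²/τ² = 9.
β̂_MAP = 170 / (76 + 9) = 170/85 ≈ 2.000.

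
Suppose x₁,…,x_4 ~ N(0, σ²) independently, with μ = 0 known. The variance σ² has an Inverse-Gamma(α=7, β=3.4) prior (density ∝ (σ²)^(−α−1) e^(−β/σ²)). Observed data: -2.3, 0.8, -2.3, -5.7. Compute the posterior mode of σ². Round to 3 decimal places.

σ̂²_MAP = 2.526

Sum of squared deviations about the known mean: SS = (-2.3−0)² + (0.8−0)² + (-2.3−0)² + (-5.7−0)² = 43.71.
The Normal likelihood contributes (σ²)^(−n/2) exp(−SS/(2σ²)), so the posterior is Inverse-Gamma(α + n/2, β + SS/2) = Inverse-Gamma(9, 25.255).
The mode of Inverse-Gamma(a, b) is b/(a+1) = 25.255/10 ≈ 2.526.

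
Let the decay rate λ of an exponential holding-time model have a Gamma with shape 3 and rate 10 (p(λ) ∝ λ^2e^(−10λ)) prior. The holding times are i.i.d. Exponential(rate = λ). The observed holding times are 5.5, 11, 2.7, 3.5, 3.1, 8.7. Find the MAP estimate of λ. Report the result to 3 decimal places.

The Exponential(rate=λ) likelihood is ∝ λ^n e^(−λΣtᵢ). Here n = 6 and Σtᵢ = 5.5 + 11 + 2.7 + 3.5 + 3.1 + 8.7 = 34.5.
Posterior ∝ λ^2e^(−10λ) · λ^6e^(−34.5λ) = λ^8e^(−44.5λ), i.e. Gamma(9, 44.5).
Mode = (a−1)/b = 8/44.5 ≈ 0.180.

λ̂_MAP = 0.180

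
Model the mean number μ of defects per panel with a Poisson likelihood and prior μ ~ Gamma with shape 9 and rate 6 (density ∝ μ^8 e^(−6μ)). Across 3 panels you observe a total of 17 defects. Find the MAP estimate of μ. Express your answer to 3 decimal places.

Σxᵢ = 17, n = 3.
Posterior ∝ μ^8e^(−6μ) · μ^17e^(−3μ) = μ^25e^(−9μ), i.e. Gamma(shape=26, rate=9).
The mode of a Gamma(a, b) with a ≥ 1 (shape–rate) is (a−1)/b = 25/9 ≈ 2.778.

μ̂_MAP = 2.778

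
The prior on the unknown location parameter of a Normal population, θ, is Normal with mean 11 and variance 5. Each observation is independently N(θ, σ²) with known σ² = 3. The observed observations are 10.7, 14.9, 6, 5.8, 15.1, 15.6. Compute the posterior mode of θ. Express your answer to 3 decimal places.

n = 6; x̄ = (10.7 + 14.9 + 6 + 5.8 + 15.1 + 15.6)/6 = 68.1/6 = 11.35.
For a Normal prior and Normal likelihood with known variance, the posterior is Normal; its mode equals its mean, the precision-weighted average.
Prior precision 1/σ₀² = 1/5 = 0.2; data precision n/σ² = 6/3 = 2.
θ̂ = (0.2·11 + 2·11.35) / (0.2 + 2) = 24.9/2.2 = 249/22 ≈ 11.318.

θ̂_MAP = 11.318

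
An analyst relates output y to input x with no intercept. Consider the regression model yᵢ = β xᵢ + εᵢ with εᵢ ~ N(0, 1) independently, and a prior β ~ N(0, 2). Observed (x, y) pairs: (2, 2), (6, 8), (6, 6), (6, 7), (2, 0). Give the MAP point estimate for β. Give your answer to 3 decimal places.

β̂_MAP = 1.116

log p(β | y) = −Σ(yᵢ − βxᵢ)²/(2·1) − β²/(2·2) + const.
Setting the derivative to zero: Σxᵢ(yᵢ − βxᵢ)/1 − β/2 = 0, so β = Σxᵢyᵢ / (Σxᵢ² + σ²/τ²).
Σxᵢyᵢ = 2·2 + 6·8 + 6·6 + 6·7 + 2·0 = 130; Σxᵢ² = 116; σ²/τ² = 0.5.
β̂_MAP = 130 / (116 + 0.5) = 130/116.5 ≈ 1.116.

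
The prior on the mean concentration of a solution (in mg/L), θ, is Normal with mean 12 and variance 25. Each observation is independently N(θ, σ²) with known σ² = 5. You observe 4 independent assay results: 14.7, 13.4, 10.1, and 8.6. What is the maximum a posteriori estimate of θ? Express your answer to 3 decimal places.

n = 4; x̄ = (14.7 + 13.4 + 10.1 + 8.6)/4 = 46.8/4 = 11.7.
For a Normal prior and Normal likelihood with known variance, the posterior is Normal; its mode equals its mean, the precision-weighted average.
Prior precision 1/σ₀² = 1/25 = 0.04; data precision n/σ² = 4/5 = 0.8.
θ̂ = (0.04·12 + 0.8·11.7) / (0.04 + 0.8) = 9.84/0.84 = 82/7 ≈ 11.714.

θ̂_MAP = 11.714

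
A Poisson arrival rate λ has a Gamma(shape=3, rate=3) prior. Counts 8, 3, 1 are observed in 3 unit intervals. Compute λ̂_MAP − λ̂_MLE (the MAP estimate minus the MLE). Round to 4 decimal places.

Σxᵢ = 12. Posterior is Gamma(15, 6); MAP = (15−1)/6 = 14/6 ≈ 2.33333.
MLE = x̄ = 12/3 ≈ 4.00000.
Difference = 14/6 − 12/3 = -5/3 ≈ -1.6667.

MAP − MLE = -1.6667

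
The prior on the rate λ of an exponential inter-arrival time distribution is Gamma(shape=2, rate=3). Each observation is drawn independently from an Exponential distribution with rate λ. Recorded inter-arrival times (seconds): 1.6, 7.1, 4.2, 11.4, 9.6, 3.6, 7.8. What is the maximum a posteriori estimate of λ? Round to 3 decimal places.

λ̂_MAP = 0.166

The Exponential(rate=λ) likelihood is ∝ λ^n e^(−λΣtᵢ). Here n = 7 and Σtᵢ = 1.6 + 7.1 + 4.2 + 11.4 + 9.6 + 3.6 + 7.8 = 45.3.
Posterior ∝ λe^(−3λ) · λ^7e^(−45.3λ) = λ^8e^(−48.3λ), i.e. Gamma(9, 48.3).
Mode = (a−1)/b = 8/48.3 ≈ 0.166.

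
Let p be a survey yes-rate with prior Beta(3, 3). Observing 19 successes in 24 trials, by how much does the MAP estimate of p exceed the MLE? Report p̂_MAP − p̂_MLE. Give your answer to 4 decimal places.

MAP − MLE = -0.0417

Posterior is Beta(22, 8); MAP = (22−1)/(30−2) = 21/28 ≈ 0.75000.
MLE ignores the prior: p̂_MLE = k/n = 19/24 ≈ 0.79167.
Difference = 21/28 − 19/24 = -1/24 ≈ -0.0417.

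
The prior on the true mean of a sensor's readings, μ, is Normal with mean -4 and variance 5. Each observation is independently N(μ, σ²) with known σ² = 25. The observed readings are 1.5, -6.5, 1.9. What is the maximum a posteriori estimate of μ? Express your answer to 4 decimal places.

n = 3; x̄ = (1.5 + (-6.5) + 1.9)/3 = -3.1/3 = -31/30 ≈ -1.0333.
For a Normal prior and Normal likelihood with known variance, the posterior is Normal; its mode equals its mean, the precision-weighted average.
Prior precision 1/σ₀² = 1/5 = 0.2; data precision n/σ² = 3/25 = 0.12.
μ̂ = (0.2·(-4) + 0.12·(-31/30)) / (0.2 + 0.12) = (-0.924)/0.32 = -2.8875.

μ̂_MAP = -2.8875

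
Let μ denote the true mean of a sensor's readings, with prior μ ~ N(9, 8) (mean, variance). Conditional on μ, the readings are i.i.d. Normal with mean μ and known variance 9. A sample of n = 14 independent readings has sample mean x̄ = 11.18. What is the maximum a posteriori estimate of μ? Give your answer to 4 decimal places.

n = 14, x̄ = 11.18.
For a Normal prior and Normal likelihood with known variance, the posterior is Normal; its mode equals its mean, the precision-weighted average.
Prior precision 1/σ₀² = 1/8 = 0.125; data precision n/σ² = 14/9.
μ̂ = (0.125·9 + (14/9)·11.18) / (0.125 + 14/9) = (33329/1800)/(121/72) = 33329/3025 ≈ 11.0179.

μ̂_MAP = 11.0179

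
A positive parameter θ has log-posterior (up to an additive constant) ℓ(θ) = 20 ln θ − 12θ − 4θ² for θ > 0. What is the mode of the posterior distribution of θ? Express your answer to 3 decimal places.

ℓ'(θ) = 20/θ − 12 − 8θ. Setting this to zero and multiplying by θ: 8θ² + 12θ − 20 = 0.
θ = (−12 + √(12² + 4·8·20)) / (2·8) = (−12 + √784) / 16 = (−12 + 28)/16 = 1.
ℓ''(θ) = −20/θ² − 8 < 0, confirming a maximum.

θ̂_MAP = 1.000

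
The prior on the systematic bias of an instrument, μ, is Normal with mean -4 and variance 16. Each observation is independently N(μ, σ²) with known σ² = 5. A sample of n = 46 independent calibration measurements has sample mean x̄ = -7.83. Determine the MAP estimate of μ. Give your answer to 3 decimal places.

μ̂_MAP = -7.804

n = 46, x̄ = -7.83.
For a Normal prior and Normal likelihood with known variance, the posterior is Normal; its mode equals its mean, the precision-weighted average.
Prior precision 1/σ₀² = 1/16 = 0.0625; data precision n/σ² = 46/5 = 9.2.
μ̂ = (0.0625·(-4) + 9.2·(-7.83)) / (0.0625 + 9.2) = (-72.286)/9.2625 = -144572/18525 ≈ -7.804.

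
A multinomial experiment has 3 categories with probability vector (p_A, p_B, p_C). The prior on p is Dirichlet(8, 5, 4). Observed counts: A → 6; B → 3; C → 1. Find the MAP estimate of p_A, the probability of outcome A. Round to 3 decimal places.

MAP estimate of p_A = 0.542

The posterior is Dirichlet(αᵢ + nᵢ) = Dirichlet(14, 8, 5).
For a Dirichlet(a₁,…,a_K) with all aᵢ > 1, the mode has j-th component (aⱼ − 1)/(Σaᵢ − K).
Here Σaᵢ = 27 and K = 3, so p_A = (14 − 1)/(27 − 3) = 13/24 ≈ 0.542.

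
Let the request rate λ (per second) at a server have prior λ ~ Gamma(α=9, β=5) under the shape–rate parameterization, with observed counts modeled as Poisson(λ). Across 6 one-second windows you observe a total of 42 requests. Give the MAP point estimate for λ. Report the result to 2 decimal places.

λ̂_MAP = 4.55

Σxᵢ = 42, n = 6.
Posterior ∝ λ^8e^(−5λ) · λ^42e^(−6λ) = λ^50e^(−11λ), i.e. Gamma(shape=51, rate=11).
The mode of a Gamma(a, b) with a ≥ 1 (shape–rate) is (a−1)/b = 50/11 ≈ 4.55.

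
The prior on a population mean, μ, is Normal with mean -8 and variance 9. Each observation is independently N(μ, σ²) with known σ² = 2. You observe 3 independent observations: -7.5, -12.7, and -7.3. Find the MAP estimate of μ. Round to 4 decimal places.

n = 3; x̄ = ((-7.5) + (-12.7) + (-7.3))/3 = -27.5/3 = -55/6 ≈ -9.1667.
For a Normal prior and Normal likelihood with known variance, the posterior is Normal; its mode equals its mean, the precision-weighted average.
Prior precision 1/σ₀² = 1/9; data precision n/σ² = 3/2 = 1.5.
μ̂ = ((1/9)·(-8) + 1.5·(-55/6)) / (1/9 + 1.5) = (-527/36)/(29/18) = -527/58 ≈ -9.0862.

μ̂_MAP = -9.0862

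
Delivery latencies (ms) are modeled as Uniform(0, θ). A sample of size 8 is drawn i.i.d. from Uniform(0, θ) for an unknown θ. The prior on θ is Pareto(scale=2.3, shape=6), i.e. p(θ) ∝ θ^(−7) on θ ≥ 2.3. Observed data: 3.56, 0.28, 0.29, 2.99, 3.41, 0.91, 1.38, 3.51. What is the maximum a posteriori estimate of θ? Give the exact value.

θ̂_MAP = 3.56

The Uniform(0, θ) likelihood is θ^(−n) for θ ≥ max(xᵢ), zero otherwise. Here max(xᵢ) = 3.56.
Posterior ∝ θ^(−7) · θ^(−8) = θ^(−15) on θ ≥ max(2.3, 3.56) = 3.56.
This density is strictly decreasing in θ, so the posterior mode lies at the lower boundary of the support.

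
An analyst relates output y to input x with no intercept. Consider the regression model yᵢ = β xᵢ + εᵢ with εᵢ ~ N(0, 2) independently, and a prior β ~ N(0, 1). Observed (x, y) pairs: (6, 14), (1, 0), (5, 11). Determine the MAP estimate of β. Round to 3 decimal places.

log p(β | y) = −Σ(yᵢ − βxᵢ)²/(2·2) − β²/(2·1) + const.
Setting the derivative to zero: Σxᵢ(yᵢ − βxᵢ)/2 − β/1 = 0, so β = Σxᵢyᵢ / (Σxᵢ² + σ²/τ²).
Σxᵢyᵢ = 6·14 + 1·0 + 5·11 = 139; Σxᵢ² = 62; σ²/τ² = 2.
β̂_MAP = 139 / (62 + 2) = 139/64 ≈ 2.172.

β̂_MAP = 2.172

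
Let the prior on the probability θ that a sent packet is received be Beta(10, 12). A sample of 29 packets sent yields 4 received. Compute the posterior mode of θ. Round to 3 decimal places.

Prior: Beta(10, 12).
Data: 4 successes in 29 trials. The binomial likelihood contributes θ^4(1−θ)^25, so the posterior is Beta(10+4, 12+25) = Beta(14, 37).
For Beta(a, b) with a, b > 1 the mode is (a−1)/(a+b−2) = 13/49 ≈ 0.265.

θ̂_MAP = 0.265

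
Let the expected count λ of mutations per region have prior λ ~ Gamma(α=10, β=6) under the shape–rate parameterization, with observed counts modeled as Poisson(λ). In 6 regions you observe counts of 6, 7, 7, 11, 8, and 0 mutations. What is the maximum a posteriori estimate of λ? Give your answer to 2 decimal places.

λ̂_MAP = 4.00

Σxᵢ = 6+7+7+11+8+0 = 39, with n = 6.
Posterior ∝ λ^9e^(−6λ) · λ^39e^(−6λ) = λ^48e^(−12λ), i.e. Gamma(shape=49, rate=12).
The mode of a Gamma(a, b) with a ≥ 1 (shape–rate) is (a−1)/b = 48/12 ≈ 4.00.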